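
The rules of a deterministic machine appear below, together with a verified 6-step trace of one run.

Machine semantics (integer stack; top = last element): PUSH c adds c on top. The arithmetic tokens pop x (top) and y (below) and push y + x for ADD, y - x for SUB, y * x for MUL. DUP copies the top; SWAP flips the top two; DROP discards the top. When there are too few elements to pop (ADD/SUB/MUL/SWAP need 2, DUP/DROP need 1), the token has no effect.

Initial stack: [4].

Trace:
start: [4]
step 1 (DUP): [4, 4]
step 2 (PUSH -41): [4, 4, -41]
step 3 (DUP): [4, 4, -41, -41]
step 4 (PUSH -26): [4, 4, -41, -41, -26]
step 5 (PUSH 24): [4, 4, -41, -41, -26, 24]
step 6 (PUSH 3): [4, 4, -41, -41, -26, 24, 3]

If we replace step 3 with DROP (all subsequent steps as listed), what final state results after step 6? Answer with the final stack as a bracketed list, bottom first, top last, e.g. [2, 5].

[4, 4, -26, 24, 3]

(re-executing from step 3 with the substitution; state before step 3: [4, 4, -41])
step 3 (DROP): [4, 4]
step 4 (PUSH -26): [4, 4, -26]
step 5 (PUSH 24): [4, 4, -26, 24]
step 6 (PUSH 3): [4, 4, -26, 24, 3]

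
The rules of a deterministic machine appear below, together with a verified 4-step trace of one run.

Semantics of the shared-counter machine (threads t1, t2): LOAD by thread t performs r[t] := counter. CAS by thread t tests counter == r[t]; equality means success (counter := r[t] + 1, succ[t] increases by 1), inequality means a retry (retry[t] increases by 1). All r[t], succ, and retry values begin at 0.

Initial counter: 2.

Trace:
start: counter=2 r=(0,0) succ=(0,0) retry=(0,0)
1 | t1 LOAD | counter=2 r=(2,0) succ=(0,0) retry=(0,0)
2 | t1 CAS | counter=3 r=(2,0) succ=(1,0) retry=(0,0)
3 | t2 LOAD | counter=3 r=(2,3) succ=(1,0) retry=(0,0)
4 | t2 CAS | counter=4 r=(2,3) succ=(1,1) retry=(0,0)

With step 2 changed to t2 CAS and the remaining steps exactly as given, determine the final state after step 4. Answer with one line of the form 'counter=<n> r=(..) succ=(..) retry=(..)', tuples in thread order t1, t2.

counter=3 r=(2,2) succ=(0,1) retry=(0,1)

(re-executing from step 2 with the substitution; state before step 2: counter=2 r=(2,0) succ=(0,0) retry=(0,0))
2 | t2 CAS | counter=2 r=(2,0) succ=(0,0) retry=(0,1)
3 | t2 LOAD | counter=2 r=(2,2) succ=(0,0) retry=(0,1)
4 | t2 CAS | counter=3 r=(2,2) succ=(0,1) retry=(0,1)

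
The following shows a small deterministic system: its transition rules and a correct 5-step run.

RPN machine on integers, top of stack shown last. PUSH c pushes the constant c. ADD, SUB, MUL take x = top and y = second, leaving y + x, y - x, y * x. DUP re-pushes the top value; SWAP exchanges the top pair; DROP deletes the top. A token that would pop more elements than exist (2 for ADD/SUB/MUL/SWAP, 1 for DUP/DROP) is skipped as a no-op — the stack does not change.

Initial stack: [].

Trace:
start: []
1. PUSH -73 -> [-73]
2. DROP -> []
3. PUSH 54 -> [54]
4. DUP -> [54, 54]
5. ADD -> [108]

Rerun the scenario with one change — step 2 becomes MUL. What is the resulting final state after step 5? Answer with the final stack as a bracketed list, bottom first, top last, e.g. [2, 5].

(re-executing from step 2 with the substitution; state before step 2: [-73])
2. MUL -> [-73]
3. PUSH 54 -> [-73, 54]
4. DUP -> [-73, 54, 54]
5. ADD -> [-73, 108]

[-73, 108]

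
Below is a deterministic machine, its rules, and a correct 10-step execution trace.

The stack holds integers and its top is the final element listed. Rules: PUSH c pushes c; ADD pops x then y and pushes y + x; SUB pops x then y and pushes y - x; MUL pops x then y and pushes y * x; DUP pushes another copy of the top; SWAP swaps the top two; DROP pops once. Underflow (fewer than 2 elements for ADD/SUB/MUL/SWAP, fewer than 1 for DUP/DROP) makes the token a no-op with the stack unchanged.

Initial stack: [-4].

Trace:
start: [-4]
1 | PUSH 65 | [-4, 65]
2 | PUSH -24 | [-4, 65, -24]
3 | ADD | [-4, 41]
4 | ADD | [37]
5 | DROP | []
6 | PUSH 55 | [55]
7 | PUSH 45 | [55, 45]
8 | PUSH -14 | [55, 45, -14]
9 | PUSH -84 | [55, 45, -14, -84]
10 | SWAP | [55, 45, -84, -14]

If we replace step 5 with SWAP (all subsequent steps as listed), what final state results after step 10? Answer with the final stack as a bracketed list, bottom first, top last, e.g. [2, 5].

[37, 55, 45, -84, -14]

(re-executing from step 5 with the substitution; state before step 5: [37])
5 | SWAP | [37]
6 | PUSH 55 | [37, 55]
7 | PUSH 45 | [37, 55, 45]
8 | PUSH -14 | [37, 55, 45, -14]
9 | PUSH -84 | [37, 55, 45, -14, -84]
10 | SWAP | [37, 55, 45, -84, -14]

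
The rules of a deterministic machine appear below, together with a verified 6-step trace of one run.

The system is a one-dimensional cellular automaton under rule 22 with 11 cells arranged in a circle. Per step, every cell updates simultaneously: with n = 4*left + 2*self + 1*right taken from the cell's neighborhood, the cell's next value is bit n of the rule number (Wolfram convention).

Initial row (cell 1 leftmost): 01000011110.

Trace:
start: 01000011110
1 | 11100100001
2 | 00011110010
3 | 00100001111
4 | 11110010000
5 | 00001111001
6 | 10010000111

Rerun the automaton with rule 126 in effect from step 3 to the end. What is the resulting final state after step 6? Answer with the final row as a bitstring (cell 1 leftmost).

10000111111

(re-executing steps 3..6 under rule 126; state before step 3: 00011110010)
3 | 00110011111
4 | 11111110001
5 | 00000011011
6 | 10000111111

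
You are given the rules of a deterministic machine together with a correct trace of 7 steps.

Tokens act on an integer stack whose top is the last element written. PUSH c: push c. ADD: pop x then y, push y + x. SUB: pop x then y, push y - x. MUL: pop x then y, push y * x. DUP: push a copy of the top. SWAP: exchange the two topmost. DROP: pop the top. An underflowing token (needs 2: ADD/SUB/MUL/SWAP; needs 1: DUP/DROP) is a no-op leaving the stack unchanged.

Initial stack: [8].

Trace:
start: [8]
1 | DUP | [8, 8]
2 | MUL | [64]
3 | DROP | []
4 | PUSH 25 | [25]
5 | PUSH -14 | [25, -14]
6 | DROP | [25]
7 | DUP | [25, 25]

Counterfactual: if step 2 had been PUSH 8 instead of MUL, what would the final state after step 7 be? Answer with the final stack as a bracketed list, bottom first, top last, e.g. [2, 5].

[8, 8, 25, 25]

(re-executing from step 2 with the substitution; state before step 2: [8, 8])
2 | PUSH 8 | [8, 8, 8]
3 | DROP | [8, 8]
4 | PUSH 25 | [8, 8, 25]
5 | PUSH -14 | [8, 8, 25, -14]
6 | DROP | [8, 8, 25]
7 | DUP | [8, 8, 25, 25]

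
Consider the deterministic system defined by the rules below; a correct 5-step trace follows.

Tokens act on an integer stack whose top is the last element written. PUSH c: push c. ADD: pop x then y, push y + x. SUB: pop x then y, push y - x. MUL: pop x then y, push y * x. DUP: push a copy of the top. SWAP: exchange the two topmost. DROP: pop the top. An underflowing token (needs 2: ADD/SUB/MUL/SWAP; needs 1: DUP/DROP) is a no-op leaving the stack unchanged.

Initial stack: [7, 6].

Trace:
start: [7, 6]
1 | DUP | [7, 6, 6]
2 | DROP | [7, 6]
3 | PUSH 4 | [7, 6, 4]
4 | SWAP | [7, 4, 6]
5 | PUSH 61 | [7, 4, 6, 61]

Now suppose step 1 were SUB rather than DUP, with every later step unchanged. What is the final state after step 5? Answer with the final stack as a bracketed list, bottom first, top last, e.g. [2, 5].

[4, 61]

(re-executing from step 1 with the substitution; state before step 1: [7, 6])
1 | SUB | [1]
2 | DROP | []
3 | PUSH 4 | [4]
4 | SWAP | [4]
5 | PUSH 61 | [4, 61]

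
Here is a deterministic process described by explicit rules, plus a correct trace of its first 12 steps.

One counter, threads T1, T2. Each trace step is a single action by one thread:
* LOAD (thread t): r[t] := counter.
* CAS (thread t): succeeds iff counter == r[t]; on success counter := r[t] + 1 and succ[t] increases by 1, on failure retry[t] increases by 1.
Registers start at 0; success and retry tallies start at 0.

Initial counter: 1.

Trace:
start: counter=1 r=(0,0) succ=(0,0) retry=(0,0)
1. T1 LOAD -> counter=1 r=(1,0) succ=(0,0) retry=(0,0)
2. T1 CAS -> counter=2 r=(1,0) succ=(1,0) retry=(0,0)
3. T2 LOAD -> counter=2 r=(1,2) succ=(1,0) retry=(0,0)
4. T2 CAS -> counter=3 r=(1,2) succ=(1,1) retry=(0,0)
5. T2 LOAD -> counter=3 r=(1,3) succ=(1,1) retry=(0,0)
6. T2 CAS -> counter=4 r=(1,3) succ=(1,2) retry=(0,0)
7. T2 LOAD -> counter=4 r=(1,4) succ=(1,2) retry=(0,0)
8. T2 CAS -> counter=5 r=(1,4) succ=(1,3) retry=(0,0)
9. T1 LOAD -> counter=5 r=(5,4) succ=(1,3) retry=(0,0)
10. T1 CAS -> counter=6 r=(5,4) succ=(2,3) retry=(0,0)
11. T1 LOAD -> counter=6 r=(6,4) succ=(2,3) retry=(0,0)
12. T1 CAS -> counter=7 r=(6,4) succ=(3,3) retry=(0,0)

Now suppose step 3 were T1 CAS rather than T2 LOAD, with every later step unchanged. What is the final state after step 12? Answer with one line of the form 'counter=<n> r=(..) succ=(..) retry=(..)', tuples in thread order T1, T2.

counter=6 r=(5,3) succ=(3,2) retry=(1,1)

(re-executing from step 3 with the substitution; state before step 3: counter=2 r=(1,0) succ=(1,0) retry=(0,0))
3. T1 CAS -> counter=2 r=(1,0) succ=(1,0) retry=(1,0)
4. T2 CAS -> counter=2 r=(1,0) succ=(1,0) retry=(1,1)
5. T2 LOAD -> counter=2 r=(1,2) succ=(1,0) retry=(1,1)
6. T2 CAS -> counter=3 r=(1,2) succ=(1,1) retry=(1,1)
7. T2 LOAD -> counter=3 r=(1,3) succ=(1,1) retry=(1,1)
8. T2 CAS -> counter=4 r=(1,3) succ=(1,2) retry=(1,1)
9. T1 LOAD -> counter=4 r=(4,3) succ=(1,2) retry=(1,1)
10. T1 CAS -> counter=5 r=(4,3) succ=(2,2) retry=(1,1)
11. T1 LOAD -> counter=5 r=(5,3) succ=(2,2) retry=(1,1)
12. T1 CAS -> counter=6 r=(5,3) succ=(3,2) retry=(1,1)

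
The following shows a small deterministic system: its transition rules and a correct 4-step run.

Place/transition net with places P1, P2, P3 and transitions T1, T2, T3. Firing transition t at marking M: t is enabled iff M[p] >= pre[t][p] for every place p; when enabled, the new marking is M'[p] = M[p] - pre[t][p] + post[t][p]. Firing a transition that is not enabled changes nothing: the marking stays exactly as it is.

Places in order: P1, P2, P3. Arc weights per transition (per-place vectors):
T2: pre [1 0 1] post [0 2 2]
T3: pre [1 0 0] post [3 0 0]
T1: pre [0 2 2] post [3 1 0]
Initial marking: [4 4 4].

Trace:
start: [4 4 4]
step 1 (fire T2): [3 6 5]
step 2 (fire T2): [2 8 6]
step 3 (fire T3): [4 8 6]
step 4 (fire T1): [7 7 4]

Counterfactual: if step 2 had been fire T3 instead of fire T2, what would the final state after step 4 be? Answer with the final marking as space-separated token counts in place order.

(re-executing from step 2 with the substitution; state before step 2: [3 6 5])
step 2 (fire T3): [5 6 5]
step 3 (fire T3): [7 6 5]
step 4 (fire T1): [10 5 3]

10 5 3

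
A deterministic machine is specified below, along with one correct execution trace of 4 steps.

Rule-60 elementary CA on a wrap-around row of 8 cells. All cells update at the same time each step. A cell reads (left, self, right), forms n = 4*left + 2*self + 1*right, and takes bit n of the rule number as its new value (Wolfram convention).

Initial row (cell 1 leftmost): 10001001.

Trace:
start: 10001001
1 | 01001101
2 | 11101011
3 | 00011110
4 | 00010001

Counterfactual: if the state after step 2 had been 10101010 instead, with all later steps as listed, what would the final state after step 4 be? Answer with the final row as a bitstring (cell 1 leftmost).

00000000

state after step 2 := 10101010
3 | 11111111
4 | 00000000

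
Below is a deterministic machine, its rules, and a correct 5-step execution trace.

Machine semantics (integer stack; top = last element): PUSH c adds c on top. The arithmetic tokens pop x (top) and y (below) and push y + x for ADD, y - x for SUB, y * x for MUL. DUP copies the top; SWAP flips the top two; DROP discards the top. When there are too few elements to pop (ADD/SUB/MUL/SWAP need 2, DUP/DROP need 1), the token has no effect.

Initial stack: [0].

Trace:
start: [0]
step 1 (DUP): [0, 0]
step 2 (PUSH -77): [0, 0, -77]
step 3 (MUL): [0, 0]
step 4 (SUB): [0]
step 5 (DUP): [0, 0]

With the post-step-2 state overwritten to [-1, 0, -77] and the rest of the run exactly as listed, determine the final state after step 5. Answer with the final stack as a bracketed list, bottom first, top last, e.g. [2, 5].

state after step 2 := [-1, 0, -77]
step 3 (MUL): [-1, 0]
step 4 (SUB): [-1]
step 5 (DUP): [-1, -1]

[-1, -1]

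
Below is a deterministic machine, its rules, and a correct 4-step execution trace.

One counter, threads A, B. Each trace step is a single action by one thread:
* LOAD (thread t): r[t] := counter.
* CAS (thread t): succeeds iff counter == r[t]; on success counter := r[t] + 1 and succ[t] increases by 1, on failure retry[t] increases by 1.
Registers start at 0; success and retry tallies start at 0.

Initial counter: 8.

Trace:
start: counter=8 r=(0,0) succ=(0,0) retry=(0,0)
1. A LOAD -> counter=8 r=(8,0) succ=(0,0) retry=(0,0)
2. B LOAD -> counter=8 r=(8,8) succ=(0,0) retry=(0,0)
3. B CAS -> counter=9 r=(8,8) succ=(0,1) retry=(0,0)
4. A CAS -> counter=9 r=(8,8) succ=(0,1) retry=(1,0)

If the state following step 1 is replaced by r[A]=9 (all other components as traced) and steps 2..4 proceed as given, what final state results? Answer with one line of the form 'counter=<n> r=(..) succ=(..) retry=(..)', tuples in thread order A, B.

counter=10 r=(9,8) succ=(1,1) retry=(0,0)

state after step 1 := counter=8 r=(9,0) succ=(0,0) retry=(0,0)
2. B LOAD -> counter=8 r=(9,8) succ=(0,0) retry=(0,0)
3. B CAS -> counter=9 r=(9,8) succ=(0,1) retry=(0,0)
4. A CAS -> counter=10 r=(9,8) succ=(1,1) retry=(0,0)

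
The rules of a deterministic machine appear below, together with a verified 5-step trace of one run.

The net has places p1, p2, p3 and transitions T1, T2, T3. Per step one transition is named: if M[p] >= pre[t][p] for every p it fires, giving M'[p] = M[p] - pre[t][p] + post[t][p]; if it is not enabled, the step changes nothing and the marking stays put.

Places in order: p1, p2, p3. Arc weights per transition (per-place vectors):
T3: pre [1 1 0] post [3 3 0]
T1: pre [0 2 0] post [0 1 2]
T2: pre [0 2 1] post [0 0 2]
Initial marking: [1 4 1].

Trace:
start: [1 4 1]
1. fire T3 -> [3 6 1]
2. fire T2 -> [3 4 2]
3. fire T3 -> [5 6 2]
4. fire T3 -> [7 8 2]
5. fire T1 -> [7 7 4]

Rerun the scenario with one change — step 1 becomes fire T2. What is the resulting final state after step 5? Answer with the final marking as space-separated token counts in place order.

(re-executing from step 1 with the substitution; state before step 1: [1 4 1])
1. fire T2 -> [1 2 2]
2. fire T2 -> [1 0 3]
3. fire T3 -> [1 0 3]
4. fire T3 -> [1 0 3]
5. fire T1 -> [1 0 3]

1 0 3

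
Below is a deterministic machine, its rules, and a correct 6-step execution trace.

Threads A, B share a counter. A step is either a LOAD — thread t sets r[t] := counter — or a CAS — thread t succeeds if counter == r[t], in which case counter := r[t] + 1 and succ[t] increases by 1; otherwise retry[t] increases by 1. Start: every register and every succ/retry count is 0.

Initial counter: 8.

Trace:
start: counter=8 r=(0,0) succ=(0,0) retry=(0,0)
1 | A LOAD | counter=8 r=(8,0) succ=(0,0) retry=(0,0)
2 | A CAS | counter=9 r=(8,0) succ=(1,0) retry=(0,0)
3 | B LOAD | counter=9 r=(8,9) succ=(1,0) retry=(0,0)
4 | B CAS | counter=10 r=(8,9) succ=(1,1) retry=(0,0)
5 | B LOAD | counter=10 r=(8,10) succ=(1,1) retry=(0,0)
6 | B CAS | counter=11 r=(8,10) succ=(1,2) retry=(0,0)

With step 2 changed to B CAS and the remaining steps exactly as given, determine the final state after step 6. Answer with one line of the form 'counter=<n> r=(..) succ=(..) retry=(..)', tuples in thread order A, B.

(re-executing from step 2 with the substitution; state before step 2: counter=8 r=(8,0) succ=(0,0) retry=(0,0))
2 | B CAS | counter=8 r=(8,0) succ=(0,0) retry=(0,1)
3 | B LOAD | counter=8 r=(8,8) succ=(0,0) retry=(0,1)
4 | B CAS | counter=9 r=(8,8) succ=(0,1) retry=(0,1)
5 | B LOAD | counter=9 r=(8,9) succ=(0,1) retry=(0,1)
6 | B CAS | counter=10 r=(8,9) succ=(0,2) retry=(0,1)

counter=10 r=(8,9) succ=(0,2) retry=(0,1)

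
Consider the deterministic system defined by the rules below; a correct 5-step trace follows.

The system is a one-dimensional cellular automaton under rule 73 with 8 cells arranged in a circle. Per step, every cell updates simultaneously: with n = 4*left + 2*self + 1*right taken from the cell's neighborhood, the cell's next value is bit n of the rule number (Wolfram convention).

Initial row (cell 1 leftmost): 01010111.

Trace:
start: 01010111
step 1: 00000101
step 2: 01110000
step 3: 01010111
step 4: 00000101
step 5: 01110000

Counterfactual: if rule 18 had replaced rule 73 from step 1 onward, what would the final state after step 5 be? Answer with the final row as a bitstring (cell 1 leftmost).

00000000

(re-executing steps 1..5 under rule 18; state before step 1: 01010111)
step 1: 00000000
step 2: 00000000
step 3: 00000000
step 4: 00000000
step 5: 00000000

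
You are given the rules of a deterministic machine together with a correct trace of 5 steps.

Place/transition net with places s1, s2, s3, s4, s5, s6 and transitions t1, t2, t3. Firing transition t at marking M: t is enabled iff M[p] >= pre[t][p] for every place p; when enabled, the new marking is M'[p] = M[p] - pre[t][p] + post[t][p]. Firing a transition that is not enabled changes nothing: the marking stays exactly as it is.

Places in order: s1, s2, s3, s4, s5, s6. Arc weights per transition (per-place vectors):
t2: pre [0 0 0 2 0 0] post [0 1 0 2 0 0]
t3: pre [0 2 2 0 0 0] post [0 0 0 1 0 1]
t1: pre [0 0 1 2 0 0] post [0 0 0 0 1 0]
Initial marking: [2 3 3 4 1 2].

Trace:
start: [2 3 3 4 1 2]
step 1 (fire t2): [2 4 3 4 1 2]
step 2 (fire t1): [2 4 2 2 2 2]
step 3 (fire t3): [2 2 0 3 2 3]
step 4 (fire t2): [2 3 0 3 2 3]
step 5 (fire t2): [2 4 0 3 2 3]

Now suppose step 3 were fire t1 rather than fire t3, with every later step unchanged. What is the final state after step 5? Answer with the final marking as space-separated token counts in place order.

(re-executing from step 3 with the substitution; state before step 3: [2 4 2 2 2 2])
step 3 (fire t1): [2 4 1 0 3 2]
step 4 (fire t2): [2 4 1 0 3 2]
step 5 (fire t2): [2 4 1 0 3 2]

2 4 1 0 3 2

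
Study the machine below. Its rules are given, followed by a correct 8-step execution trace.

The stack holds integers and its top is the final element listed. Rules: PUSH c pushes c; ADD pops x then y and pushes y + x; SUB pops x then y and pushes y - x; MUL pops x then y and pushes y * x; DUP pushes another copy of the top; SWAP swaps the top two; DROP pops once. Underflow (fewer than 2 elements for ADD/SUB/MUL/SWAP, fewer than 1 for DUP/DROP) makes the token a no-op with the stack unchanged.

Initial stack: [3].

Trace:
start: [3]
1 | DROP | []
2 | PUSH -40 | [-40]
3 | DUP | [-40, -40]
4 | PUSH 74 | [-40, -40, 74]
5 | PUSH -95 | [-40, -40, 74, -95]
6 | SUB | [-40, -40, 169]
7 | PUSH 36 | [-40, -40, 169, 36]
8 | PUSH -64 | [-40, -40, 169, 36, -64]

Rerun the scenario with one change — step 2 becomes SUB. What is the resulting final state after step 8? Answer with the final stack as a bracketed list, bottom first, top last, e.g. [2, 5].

[169, 36, -64]

(re-executing from step 2 with the substitution; state before step 2: [])
2 | SUB | []
3 | DUP | []
4 | PUSH 74 | [74]
5 | PUSH -95 | [74, -95]
6 | SUB | [169]
7 | PUSH 36 | [169, 36]
8 | PUSH -64 | [169, 36, -64]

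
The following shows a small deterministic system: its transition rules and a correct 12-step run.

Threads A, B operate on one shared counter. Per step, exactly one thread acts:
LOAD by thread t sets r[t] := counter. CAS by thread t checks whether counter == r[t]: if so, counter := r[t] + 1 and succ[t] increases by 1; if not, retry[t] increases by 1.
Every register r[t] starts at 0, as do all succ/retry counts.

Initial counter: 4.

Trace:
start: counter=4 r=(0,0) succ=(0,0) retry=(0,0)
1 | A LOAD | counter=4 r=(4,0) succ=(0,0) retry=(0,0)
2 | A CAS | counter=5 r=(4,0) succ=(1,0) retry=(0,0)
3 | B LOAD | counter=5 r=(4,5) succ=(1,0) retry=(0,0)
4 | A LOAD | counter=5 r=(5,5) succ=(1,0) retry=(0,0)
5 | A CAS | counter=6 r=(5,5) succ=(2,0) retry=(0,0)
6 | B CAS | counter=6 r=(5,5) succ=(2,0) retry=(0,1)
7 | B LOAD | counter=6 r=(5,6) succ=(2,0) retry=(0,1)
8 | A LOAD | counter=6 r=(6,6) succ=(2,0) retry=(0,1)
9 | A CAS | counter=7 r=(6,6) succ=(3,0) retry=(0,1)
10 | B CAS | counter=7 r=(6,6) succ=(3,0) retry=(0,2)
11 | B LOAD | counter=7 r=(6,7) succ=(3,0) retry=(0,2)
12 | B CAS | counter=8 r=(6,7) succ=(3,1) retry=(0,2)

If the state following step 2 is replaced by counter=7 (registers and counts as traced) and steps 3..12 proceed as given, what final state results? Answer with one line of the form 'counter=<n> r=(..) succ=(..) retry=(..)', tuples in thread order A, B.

state after step 2 := counter=7 r=(4,0) succ=(1,0) retry=(0,0)
3 | B LOAD | counter=7 r=(4,7) succ=(1,0) retry=(0,0)
4 | A LOAD | counter=7 r=(7,7) succ=(1,0) retry=(0,0)
5 | A CAS | counter=8 r=(7,7) succ=(2,0) retry=(0,0)
6 | B CAS | counter=8 r=(7,7) succ=(2,0) retry=(0,1)
7 | B LOAD | counter=8 r=(7,8) succ=(2,0) retry=(0,1)
8 | A LOAD | counter=8 r=(8,8) succ=(2,0) retry=(0,1)
9 | A CAS | counter=9 r=(8,8) succ=(3,0) retry=(0,1)
10 | B CAS | counter=9 r=(8,8) succ=(3,0) retry=(0,2)
11 | B LOAD | counter=9 r=(8,9) succ=(3,0) retry=(0,2)
12 | B CAS | counter=10 r=(8,9) succ=(3,1) retry=(0,2)

counter=10 r=(8,9) succ=(3,1) retry=(0,2)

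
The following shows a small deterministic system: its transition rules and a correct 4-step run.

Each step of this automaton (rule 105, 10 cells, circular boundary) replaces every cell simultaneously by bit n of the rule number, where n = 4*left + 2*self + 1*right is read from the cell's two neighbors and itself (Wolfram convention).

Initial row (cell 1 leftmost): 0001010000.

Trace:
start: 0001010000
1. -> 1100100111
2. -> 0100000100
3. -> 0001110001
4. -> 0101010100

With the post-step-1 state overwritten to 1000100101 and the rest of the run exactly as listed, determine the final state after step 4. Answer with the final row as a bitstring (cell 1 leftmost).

1100101101

state after step 1 := 1000100101
2. -> 1010000011
3. -> 1100111010
4. -> 1100101101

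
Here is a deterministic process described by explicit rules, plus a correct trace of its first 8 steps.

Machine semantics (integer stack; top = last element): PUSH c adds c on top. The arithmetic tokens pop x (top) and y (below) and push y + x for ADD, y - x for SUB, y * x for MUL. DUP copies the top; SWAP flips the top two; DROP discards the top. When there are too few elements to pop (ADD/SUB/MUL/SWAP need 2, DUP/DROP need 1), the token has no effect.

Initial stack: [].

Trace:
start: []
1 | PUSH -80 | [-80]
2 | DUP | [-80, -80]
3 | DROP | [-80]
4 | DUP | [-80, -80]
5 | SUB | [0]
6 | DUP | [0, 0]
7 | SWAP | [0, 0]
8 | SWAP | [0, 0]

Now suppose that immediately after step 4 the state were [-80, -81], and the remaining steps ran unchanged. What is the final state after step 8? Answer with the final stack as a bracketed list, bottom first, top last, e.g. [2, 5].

[1, 1]

state after step 4 := [-80, -81]
5 | SUB | [1]
6 | DUP | [1, 1]
7 | SWAP | [1, 1]
8 | SWAP | [1, 1]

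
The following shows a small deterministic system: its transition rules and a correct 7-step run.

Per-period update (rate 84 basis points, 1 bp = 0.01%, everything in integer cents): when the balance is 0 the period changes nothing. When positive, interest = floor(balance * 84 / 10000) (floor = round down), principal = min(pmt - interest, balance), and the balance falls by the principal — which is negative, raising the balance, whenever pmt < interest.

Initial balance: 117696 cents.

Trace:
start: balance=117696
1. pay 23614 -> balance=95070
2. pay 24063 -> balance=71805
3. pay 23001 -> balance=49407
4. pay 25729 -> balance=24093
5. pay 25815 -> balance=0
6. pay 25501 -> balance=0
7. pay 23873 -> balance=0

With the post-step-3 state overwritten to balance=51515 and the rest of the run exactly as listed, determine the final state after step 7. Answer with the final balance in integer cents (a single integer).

state after step 3 := balance=51515
4. pay 25729 -> balance=26218
5. pay 25815 -> balance=623
6. pay 25501 -> balance=0
7. pay 23873 -> balance=0

0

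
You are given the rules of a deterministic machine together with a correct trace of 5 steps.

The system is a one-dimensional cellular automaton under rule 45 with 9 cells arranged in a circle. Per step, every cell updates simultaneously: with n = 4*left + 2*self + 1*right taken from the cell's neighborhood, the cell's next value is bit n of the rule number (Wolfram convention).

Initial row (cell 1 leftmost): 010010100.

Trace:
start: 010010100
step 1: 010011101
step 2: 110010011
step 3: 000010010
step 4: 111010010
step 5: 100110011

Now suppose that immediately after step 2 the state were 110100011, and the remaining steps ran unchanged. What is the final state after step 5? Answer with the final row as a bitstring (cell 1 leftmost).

111110001

state after step 2 := 110100011
step 3: 001101010
step 4: 101011110
step 5: 111110001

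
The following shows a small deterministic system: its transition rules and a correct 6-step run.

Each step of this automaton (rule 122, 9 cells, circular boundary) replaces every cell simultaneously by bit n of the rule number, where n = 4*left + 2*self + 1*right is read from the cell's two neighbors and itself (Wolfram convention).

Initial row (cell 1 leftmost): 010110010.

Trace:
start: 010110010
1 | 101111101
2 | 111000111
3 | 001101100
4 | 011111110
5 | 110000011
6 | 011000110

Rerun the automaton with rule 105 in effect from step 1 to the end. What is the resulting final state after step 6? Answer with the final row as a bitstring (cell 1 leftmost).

011011000

(re-executing steps 1..6 under rule 105; state before step 1: 010110010)
1 | 001110000
2 | 101010111
3 | 110101100
4 | 111011100
5 | 101110100
6 | 011011000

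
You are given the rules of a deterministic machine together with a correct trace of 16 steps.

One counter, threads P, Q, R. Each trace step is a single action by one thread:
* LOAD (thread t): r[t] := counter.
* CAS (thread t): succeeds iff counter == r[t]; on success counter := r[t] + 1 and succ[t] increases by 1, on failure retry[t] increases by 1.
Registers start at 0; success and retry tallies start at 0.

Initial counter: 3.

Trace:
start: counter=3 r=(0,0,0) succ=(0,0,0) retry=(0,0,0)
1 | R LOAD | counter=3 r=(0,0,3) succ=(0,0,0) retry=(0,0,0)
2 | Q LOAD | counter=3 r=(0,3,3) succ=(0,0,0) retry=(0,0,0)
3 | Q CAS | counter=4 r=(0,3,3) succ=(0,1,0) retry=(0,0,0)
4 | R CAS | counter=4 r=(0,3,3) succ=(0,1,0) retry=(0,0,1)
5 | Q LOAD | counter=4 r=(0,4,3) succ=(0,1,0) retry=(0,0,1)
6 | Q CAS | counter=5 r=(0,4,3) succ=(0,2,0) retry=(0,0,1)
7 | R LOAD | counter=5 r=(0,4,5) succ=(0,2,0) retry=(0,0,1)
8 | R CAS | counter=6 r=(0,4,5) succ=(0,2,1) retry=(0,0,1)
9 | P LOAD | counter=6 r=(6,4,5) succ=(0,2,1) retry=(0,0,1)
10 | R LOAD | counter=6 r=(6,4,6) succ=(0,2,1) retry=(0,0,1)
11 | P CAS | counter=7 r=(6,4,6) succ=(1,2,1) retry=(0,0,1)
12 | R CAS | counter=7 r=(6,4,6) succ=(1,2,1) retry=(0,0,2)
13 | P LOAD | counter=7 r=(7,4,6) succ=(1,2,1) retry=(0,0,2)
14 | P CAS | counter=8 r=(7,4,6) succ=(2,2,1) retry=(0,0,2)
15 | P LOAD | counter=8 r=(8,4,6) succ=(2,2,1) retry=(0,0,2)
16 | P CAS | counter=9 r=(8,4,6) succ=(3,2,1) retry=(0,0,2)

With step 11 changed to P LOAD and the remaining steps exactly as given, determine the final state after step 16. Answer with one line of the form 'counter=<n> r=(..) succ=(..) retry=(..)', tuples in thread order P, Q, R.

(re-executing from step 11 with the substitution; state before step 11: counter=6 r=(6,4,6) succ=(0,2,1) retry=(0,0,1))
11 | P LOAD | counter=6 r=(6,4,6) succ=(0,2,1) retry=(0,0,1)
12 | R CAS | counter=7 r=(6,4,6) succ=(0,2,2) retry=(0,0,1)
13 | P LOAD | counter=7 r=(7,4,6) succ=(0,2,2) retry=(0,0,1)
14 | P CAS | counter=8 r=(7,4,6) succ=(1,2,2) retry=(0,0,1)
15 | P LOAD | counter=8 r=(8,4,6) succ=(1,2,2) retry=(0,0,1)
16 | P CAS | counter=9 r=(8,4,6) succ=(2,2,2) retry=(0,0,1)

counter=9 r=(8,4,6) succ=(2,2,2) retry=(0,0,1)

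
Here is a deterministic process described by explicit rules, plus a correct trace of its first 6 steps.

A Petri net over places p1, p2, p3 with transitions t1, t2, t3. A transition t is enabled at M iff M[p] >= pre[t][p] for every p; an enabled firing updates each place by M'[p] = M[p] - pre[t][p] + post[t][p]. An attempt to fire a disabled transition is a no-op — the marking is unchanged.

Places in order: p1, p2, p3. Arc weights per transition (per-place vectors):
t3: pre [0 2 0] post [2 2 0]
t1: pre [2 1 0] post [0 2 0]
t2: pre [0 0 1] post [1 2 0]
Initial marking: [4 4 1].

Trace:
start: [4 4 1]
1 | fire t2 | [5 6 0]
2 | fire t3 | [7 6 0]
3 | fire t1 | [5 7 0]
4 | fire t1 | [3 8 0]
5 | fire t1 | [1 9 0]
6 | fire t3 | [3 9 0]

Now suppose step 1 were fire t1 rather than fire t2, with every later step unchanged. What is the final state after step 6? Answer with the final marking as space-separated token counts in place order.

2 7 1

(re-executing from step 1 with the substitution; state before step 1: [4 4 1])
1 | fire t1 | [2 5 1]
2 | fire t3 | [4 5 1]
3 | fire t1 | [2 6 1]
4 | fire t1 | [0 7 1]
5 | fire t1 | [0 7 1]
6 | fire t3 | [2 7 1]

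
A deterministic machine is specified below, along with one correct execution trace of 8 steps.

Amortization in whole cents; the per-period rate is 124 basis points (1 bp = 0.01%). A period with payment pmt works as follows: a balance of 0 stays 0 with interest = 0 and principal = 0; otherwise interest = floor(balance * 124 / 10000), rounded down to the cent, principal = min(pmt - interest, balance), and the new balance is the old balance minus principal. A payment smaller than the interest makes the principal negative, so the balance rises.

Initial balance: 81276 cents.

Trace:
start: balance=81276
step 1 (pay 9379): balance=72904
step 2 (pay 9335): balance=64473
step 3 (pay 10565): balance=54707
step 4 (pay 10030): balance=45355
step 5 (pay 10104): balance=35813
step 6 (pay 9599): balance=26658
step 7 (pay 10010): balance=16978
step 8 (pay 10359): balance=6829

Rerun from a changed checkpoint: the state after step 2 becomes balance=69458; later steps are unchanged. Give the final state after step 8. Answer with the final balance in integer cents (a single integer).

12196

state after step 2 := balance=69458
step 3 (pay 10565): balance=59754
step 4 (pay 10030): balance=50464
step 5 (pay 10104): balance=40985
step 6 (pay 9599): balance=31894
step 7 (pay 10010): balance=22279
step 8 (pay 10359): balance=12196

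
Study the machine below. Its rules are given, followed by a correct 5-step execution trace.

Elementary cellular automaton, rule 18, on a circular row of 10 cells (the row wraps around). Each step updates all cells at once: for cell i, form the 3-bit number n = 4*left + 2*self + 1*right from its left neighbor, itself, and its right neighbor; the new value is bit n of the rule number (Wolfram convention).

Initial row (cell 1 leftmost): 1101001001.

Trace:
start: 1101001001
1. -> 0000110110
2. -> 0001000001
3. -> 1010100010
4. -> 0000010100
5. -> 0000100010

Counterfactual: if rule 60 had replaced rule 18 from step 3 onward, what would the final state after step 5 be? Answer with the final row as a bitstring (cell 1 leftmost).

1111111001

(re-executing steps 3..5 under rule 60; state before step 3: 0001000001)
3. -> 1001100001
4. -> 0101010001
5. -> 1111111001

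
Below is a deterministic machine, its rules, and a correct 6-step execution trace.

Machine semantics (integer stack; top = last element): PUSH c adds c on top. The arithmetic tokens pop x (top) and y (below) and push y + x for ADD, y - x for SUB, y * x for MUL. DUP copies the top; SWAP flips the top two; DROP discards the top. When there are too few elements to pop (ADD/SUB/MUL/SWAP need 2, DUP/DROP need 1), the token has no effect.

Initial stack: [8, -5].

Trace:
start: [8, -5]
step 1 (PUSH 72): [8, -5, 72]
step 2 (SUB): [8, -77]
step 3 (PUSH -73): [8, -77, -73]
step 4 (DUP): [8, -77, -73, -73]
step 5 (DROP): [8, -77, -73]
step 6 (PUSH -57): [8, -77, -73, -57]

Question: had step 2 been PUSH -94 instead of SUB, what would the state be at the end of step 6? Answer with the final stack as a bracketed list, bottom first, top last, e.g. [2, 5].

(re-executing from step 2 with the substitution; state before step 2: [8, -5, 72])
step 2 (PUSH -94): [8, -5, 72, -94]
step 3 (PUSH -73): [8, -5, 72, -94, -73]
step 4 (DUP): [8, -5, 72, -94, -73, -73]
step 5 (DROP): [8, -5, 72, -94, -73]
step 6 (PUSH -57): [8, -5, 72, -94, -73, -57]

[8, -5, 72, -94, -73, -57]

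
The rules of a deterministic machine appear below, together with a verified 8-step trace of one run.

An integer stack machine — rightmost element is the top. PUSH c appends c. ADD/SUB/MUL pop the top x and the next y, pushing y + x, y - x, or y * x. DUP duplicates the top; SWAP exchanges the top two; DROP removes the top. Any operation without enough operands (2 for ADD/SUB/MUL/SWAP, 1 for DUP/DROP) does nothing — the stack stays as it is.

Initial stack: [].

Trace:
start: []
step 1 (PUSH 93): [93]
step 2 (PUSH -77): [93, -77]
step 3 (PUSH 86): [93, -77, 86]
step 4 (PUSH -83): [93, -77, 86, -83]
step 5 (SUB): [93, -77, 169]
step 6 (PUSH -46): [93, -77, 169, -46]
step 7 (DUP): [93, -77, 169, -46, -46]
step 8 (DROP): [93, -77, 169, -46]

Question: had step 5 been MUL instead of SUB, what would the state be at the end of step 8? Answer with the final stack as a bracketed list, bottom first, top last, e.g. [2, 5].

[93, -77, -7138, -46]

(re-executing from step 5 with the substitution; state before step 5: [93, -77, 86, -83])
step 5 (MUL): [93, -77, -7138]
step 6 (PUSH -46): [93, -77, -7138, -46]
step 7 (DUP): [93, -77, -7138, -46, -46]
step 8 (DROP): [93, -77, -7138, -46]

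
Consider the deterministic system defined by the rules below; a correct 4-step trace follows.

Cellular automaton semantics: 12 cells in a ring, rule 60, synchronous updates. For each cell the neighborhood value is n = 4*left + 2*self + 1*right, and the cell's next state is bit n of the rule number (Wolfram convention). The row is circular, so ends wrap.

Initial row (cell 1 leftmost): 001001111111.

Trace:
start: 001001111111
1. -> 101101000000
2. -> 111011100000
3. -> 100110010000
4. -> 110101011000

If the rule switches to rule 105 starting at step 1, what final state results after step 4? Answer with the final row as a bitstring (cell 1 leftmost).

(re-executing steps 1..4 under rule 105; state before step 1: 001001111111)
1. -> 000001000001
2. -> 011100011100
3. -> 010101010101
4. -> 101010101010

101010101010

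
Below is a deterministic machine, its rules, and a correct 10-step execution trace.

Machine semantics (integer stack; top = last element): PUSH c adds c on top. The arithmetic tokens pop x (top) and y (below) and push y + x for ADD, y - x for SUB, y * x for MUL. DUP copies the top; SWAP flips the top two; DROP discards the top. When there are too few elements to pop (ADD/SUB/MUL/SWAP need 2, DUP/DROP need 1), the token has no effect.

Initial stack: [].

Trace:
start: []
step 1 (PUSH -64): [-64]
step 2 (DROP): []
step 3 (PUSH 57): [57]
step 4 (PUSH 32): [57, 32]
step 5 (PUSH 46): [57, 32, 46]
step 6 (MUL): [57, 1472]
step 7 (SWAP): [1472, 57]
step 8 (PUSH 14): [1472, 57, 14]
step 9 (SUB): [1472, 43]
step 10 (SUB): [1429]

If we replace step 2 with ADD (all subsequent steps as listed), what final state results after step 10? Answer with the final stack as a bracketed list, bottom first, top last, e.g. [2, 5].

(re-executing from step 2 with the substitution; state before step 2: [-64])
step 2 (ADD): [-64]
step 3 (PUSH 57): [-64, 57]
step 4 (PUSH 32): [-64, 57, 32]
step 5 (PUSH 46): [-64, 57, 32, 46]
step 6 (MUL): [-64, 57, 1472]
step 7 (SWAP): [-64, 1472, 57]
step 8 (PUSH 14): [-64, 1472, 57, 14]
step 9 (SUB): [-64, 1472, 43]
step 10 (SUB): [-64, 1429]

[-64, 1429]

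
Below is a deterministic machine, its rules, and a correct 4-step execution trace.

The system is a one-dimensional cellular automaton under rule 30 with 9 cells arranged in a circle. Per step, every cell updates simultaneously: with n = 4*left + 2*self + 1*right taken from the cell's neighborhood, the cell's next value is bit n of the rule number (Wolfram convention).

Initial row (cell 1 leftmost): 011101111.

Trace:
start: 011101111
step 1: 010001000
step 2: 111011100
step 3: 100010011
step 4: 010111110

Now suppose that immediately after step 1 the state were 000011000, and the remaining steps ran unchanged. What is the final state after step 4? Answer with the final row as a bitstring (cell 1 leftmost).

state after step 1 := 000011000
step 2: 000110100
step 3: 001100110
step 4: 011011101

011011101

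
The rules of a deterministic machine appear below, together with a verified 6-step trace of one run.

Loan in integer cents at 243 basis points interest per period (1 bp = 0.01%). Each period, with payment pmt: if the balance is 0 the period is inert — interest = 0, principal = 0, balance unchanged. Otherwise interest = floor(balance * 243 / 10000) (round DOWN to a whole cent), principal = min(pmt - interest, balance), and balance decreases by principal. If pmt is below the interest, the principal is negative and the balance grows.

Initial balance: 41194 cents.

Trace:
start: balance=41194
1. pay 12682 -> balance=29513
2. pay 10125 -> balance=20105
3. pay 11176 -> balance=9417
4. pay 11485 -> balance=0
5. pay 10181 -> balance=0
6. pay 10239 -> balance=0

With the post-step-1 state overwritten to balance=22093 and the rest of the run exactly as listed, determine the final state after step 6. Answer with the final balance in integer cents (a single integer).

0

state after step 1 := balance=22093
2. pay 10125 -> balance=12504
3. pay 11176 -> balance=1631
4. pay 11485 -> balance=0
5. pay 10181 -> balance=0
6. pay 10239 -> balance=0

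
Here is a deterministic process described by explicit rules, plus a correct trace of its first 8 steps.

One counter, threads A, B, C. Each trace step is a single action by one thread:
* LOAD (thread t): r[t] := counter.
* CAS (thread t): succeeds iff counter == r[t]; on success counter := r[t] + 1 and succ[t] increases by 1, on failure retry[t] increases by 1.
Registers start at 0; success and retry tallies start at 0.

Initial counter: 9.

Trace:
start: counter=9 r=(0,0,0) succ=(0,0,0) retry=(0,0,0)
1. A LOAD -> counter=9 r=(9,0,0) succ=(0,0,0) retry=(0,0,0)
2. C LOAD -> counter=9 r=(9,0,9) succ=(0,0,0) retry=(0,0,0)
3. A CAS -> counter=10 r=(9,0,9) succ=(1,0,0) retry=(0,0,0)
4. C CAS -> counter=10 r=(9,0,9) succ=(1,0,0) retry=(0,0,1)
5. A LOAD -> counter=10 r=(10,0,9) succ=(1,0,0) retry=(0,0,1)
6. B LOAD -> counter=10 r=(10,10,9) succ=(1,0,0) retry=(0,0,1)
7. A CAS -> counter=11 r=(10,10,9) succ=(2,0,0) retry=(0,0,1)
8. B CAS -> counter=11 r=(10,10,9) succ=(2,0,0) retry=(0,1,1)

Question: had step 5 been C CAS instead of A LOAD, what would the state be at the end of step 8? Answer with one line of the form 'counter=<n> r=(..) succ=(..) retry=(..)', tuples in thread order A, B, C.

counter=11 r=(9,10,9) succ=(1,1,0) retry=(1,0,2)

(re-executing from step 5 with the substitution; state before step 5: counter=10 r=(9,0,9) succ=(1,0,0) retry=(0,0,1))
5. C CAS -> counter=10 r=(9,0,9) succ=(1,0,0) retry=(0,0,2)
6. B LOAD -> counter=10 r=(9,10,9) succ=(1,0,0) retry=(0,0,2)
7. A CAS -> counter=10 r=(9,10,9) succ=(1,0,0) retry=(1,0,2)
8. B CAS -> counter=11 r=(9,10,9) succ=(1,1,0) retry=(1,0,2)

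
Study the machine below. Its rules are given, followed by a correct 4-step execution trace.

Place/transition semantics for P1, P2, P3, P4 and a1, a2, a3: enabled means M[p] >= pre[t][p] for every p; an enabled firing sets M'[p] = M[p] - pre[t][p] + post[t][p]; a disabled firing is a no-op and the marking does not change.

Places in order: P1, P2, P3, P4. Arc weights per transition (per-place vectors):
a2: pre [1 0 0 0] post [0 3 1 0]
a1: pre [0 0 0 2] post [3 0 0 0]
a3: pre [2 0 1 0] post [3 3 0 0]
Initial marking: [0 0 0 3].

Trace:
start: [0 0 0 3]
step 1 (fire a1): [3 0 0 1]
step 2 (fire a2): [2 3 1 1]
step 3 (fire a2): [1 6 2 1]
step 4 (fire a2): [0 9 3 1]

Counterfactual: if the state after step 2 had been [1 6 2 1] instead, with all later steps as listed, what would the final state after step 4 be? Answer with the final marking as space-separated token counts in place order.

0 9 3 1

state after step 2 := [1 6 2 1]
step 3 (fire a2): [0 9 3 1]
step 4 (fire a2): [0 9 3 1]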